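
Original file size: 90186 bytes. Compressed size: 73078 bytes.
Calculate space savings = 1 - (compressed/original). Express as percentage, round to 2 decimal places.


ratio = compressed/original = 73078/90186 = 0.810303
savings = 1 - ratio = 1 - 0.810303 = 0.189697
as a percentage: 0.189697 * 100 = 18.97%

Space savings = 1 - 73078/90186 = 18.97%


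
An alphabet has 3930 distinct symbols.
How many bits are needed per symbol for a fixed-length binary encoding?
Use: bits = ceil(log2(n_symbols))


log2(3930) = 11.9403
Bracket: 2^11 = 2048 < 3930 <= 2^12 = 4096
So ceil(log2(3930)) = 12

bits = ceil(log2(3930)) = ceil(11.9403) = 12 bits


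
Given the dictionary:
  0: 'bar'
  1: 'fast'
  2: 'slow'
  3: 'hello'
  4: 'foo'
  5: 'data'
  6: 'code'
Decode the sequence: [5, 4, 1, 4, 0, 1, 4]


Look up each index in the dictionary:
  5 -> 'data'
  4 -> 'foo'
  1 -> 'fast'
  4 -> 'foo'
  0 -> 'bar'
  1 -> 'fast'
  4 -> 'foo'

Decoded: "data foo fast foo bar fast foo"


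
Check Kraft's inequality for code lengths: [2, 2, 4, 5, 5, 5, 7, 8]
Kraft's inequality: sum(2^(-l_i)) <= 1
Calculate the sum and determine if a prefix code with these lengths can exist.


Sum = 2^(-2) + 2^(-2) + 2^(-4) + 2^(-5) + 2^(-5) + 2^(-5) + 2^(-7) + 2^(-8)
    = 0.25 + 0.25 + 0.0625 + 0.03125 + 0.03125 + 0.03125 + 0.0078125 + 0.00390625
    = 171/256 = 0.66796875
Since 0.66796875 <= 1, Kraft's inequality IS satisfied.
A prefix code with these lengths CAN exist.

Kraft sum = 0.66796875. Satisfied.


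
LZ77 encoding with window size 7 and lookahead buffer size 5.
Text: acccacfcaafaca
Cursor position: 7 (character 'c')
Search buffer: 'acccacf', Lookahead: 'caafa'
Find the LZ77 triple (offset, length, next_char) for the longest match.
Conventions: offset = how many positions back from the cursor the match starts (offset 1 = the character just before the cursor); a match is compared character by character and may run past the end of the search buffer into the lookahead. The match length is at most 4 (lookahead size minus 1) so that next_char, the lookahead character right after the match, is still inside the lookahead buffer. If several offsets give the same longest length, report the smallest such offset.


Try each offset into the search buffer:
  offset=1 (pos 6, char 'f'): match length 0
  offset=2 (pos 5, char 'c'): match length 1
  offset=3 (pos 4, char 'a'): match length 0
  offset=4 (pos 3, char 'c'): match length 2
  offset=5 (pos 2, char 'c'): match length 1
  offset=6 (pos 1, char 'c'): match length 1
  offset=7 (pos 0, char 'a'): match length 0
Longest match has length 2 at offset 4.
next_char = character at position 7 + 2 = 9 -> 'a'

Best match: offset=4, length=2 (matching 'ca' starting at position 3)
LZ77 triple: (4, 2, 'a')


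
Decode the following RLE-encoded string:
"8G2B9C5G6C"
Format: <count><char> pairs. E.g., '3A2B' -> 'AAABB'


Expanding each <count><char> pair:
  8G -> 'GGGGGGGG'
  2B -> 'BB'
  9C -> 'CCCCCCCCC'
  5G -> 'GGGGG'
  6C -> 'CCCCCC'

Decoded = GGGGGGGGBBCCCCCCCCCGGGGGCCCCCC


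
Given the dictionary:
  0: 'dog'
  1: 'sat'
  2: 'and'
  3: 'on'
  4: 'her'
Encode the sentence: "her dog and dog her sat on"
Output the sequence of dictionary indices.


Look up each word in the dictionary:
  'her' -> 4
  'dog' -> 0
  'and' -> 2
  'dog' -> 0
  'her' -> 4
  'sat' -> 1
  'on' -> 3

Encoded: [4, 0, 2, 0, 4, 1, 3]


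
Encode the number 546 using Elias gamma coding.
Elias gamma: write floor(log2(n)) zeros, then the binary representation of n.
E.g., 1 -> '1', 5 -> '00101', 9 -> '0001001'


num_bits = floor(log2(546)) + 1 = 10
leading_zeros = num_bits - 1 = 9
binary(546) = 1000100010

Elias gamma(546) = '000000000' + '1000100010' = 0000000001000100010 (19 bits)


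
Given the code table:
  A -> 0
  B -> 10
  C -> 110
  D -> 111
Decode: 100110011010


Decoding:
10 -> B
0 -> A
110 -> C
0 -> A
110 -> C
10 -> B


Result: BACACB


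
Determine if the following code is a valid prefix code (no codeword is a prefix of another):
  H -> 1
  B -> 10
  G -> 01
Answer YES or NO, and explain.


Checking each pair (does one codeword prefix another?):
  H='1' vs B='10': prefix -- VIOLATION

NO -- this is NOT a valid prefix code. H (1) is a prefix of B (10).


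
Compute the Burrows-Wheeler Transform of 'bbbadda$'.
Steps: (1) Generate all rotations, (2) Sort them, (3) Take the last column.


Rotations (sorted):
  0: $bbbadda -> last char: a
  1: a$bbbadd -> last char: d
  2: adda$bbb -> last char: b
  3: badda$bb -> last char: b
  4: bbadda$b -> last char: b
  5: bbbadda$ -> last char: $
  6: da$bbbad -> last char: d
  7: dda$bbba -> last char: a


BWT = adbbb$da


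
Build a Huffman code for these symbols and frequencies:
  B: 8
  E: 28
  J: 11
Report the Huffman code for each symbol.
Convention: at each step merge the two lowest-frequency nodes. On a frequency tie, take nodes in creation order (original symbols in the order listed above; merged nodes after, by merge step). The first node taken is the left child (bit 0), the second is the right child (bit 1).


Huffman tree construction:
Step 1: Merge B(8) + J(11) = 19
Step 2: Merge (B+J)(19) + E(28) = 47
Read each symbol's code off the tree from the root (left child = 0, right child = 1).

Codes:
  B: 00 (length 2)
  E: 1 (length 1)
  J: 01 (length 2)
Average code length: 66/47 = 1.4043 bits/symbol


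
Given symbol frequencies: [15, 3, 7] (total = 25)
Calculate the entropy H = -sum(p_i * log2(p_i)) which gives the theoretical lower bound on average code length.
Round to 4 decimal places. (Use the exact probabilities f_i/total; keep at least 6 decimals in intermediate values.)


Per-symbol terms -p_i * log2(p_i) with p_i = f_i/25:
  p = 15/25 = 0.600000: log2(p) = -0.736966, -p*log2(p) = 0.442179
  p = 3/25 = 0.120000: log2(p) = -3.058894, -p*log2(p) = 0.367067
  p = 7/25 = 0.280000: log2(p) = -1.836501, -p*log2(p) = 0.514220
H = 0.442179 + 0.367067 + 0.514220 = 1.323466

H = 1.3235 bits/symbol


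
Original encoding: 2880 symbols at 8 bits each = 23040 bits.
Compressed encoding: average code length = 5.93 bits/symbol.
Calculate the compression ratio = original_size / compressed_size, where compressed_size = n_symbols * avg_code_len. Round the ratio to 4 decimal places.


original_size = n_symbols * orig_bits = 2880 * 8 = 23040 bits
compressed_size = n_symbols * avg_code_len = 2880 * 5.93 = 17078.4 bits
ratio = original_size / compressed_size = 23040 / 17078.4 = 1.3491

Compression ratio = 1.3491


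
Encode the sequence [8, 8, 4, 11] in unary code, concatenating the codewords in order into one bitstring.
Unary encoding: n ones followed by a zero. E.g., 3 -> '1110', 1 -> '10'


Encode each number as n ones followed by a terminating 0:
  8 -> 111111110 (9 bits)
  8 -> 111111110 (9 bits)
  4 -> 11110 (5 bits)
  11 -> 111111111110 (12 bits)
Total length = 9 + 9 + 5 + 12 = 35 bits.

Unary([8, 8, 4, 11]) = 11111111011111111011110111111111110 (35 bits)


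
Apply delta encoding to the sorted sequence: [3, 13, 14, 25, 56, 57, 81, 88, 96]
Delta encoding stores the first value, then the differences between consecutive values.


First value: 3
Deltas:
  13 - 3 = 10
  14 - 13 = 1
  25 - 14 = 11
  56 - 25 = 31
  57 - 56 = 1
  81 - 57 = 24
  88 - 81 = 7
  96 - 88 = 8


Delta encoded: [3, 10, 1, 11, 31, 1, 24, 7, 8]


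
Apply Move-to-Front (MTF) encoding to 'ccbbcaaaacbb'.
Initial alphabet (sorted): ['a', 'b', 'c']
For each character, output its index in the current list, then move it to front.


MTF encoding:
'c': index 2 in ['a', 'b', 'c'] -> ['c', 'a', 'b']
'c': index 0 in ['c', 'a', 'b'] -> ['c', 'a', 'b']
'b': index 2 in ['c', 'a', 'b'] -> ['b', 'c', 'a']
'b': index 0 in ['b', 'c', 'a'] -> ['b', 'c', 'a']
'c': index 1 in ['b', 'c', 'a'] -> ['c', 'b', 'a']
'a': index 2 in ['c', 'b', 'a'] -> ['a', 'c', 'b']
'a': index 0 in ['a', 'c', 'b'] -> ['a', 'c', 'b']
'a': index 0 in ['a', 'c', 'b'] -> ['a', 'c', 'b']
'a': index 0 in ['a', 'c', 'b'] -> ['a', 'c', 'b']
'c': index 1 in ['a', 'c', 'b'] -> ['c', 'a', 'b']
'b': index 2 in ['c', 'a', 'b'] -> ['b', 'c', 'a']
'b': index 0 in ['b', 'c', 'a'] -> ['b', 'c', 'a']


Output: [2, 0, 2, 0, 1, 2, 0, 0, 0, 1, 2, 0]


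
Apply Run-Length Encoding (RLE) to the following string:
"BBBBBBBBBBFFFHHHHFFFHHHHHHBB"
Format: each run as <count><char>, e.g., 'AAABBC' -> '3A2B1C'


Scanning runs left to right:
  i=0: run of 'B' x 10 -> '10B'
  i=10: run of 'F' x 3 -> '3F'
  i=13: run of 'H' x 4 -> '4H'
  i=17: run of 'F' x 3 -> '3F'
  i=20: run of 'H' x 6 -> '6H'
  i=26: run of 'B' x 2 -> '2B'

RLE = 10B3F4H3F6H2B


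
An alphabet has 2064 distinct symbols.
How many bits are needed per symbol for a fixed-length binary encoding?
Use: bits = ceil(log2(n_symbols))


log2(2064) = 11.0112
Bracket: 2^11 = 2048 < 2064 <= 2^12 = 4096
So ceil(log2(2064)) = 12

bits = ceil(log2(2064)) = ceil(11.0112) = 12 bits


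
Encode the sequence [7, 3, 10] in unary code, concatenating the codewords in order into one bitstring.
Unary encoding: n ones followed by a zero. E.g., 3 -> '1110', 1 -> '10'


Encode each number as n ones followed by a terminating 0:
  7 -> 11111110 (8 bits)
  3 -> 1110 (4 bits)
  10 -> 11111111110 (11 bits)
Total length = 8 + 4 + 11 = 23 bits.

Unary([7, 3, 10]) = 11111110111011111111110 (23 bits)


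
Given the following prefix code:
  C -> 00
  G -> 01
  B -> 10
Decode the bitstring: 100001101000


Decoding step by step:
Bits 10 -> B
Bits 00 -> C
Bits 01 -> G
Bits 10 -> B
Bits 10 -> B
Bits 00 -> C


Decoded message: BCGBBC


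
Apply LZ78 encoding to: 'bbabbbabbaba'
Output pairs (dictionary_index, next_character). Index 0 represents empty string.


LZ78 encoding steps:
Dictionary: {0: ''}
Step 1: w='' (idx 0), next='b' -> output (0, 'b'), add 'b' as idx 1
Step 2: w='b' (idx 1), next='a' -> output (1, 'a'), add 'ba' as idx 2
Step 3: w='b' (idx 1), next='b' -> output (1, 'b'), add 'bb' as idx 3
Step 4: w='ba' (idx 2), next='b' -> output (2, 'b'), add 'bab' as idx 4
Step 5: w='bab' (idx 4), next='a' -> output (4, 'a'), add 'baba' as idx 5


Encoded: [(0, 'b'), (1, 'a'), (1, 'b'), (2, 'b'), (4, 'a')]


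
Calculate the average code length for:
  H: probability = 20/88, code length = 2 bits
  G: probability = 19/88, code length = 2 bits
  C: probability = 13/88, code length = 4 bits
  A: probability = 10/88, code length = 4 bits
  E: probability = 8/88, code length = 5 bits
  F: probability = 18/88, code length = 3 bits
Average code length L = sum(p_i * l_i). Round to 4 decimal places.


Weighted contributions p_i * l_i:
  H: (20/88) * 2 = 40/88
  G: (19/88) * 2 = 38/88
  C: (13/88) * 4 = 52/88
  A: (10/88) * 4 = 40/88
  E: (8/88) * 5 = 40/88
  F: (18/88) * 3 = 54/88
Sum = (40 + 38 + 52 + 40 + 40 + 54)/88 = 264/88

L = 264/88 = 3.0000 bits/symbol


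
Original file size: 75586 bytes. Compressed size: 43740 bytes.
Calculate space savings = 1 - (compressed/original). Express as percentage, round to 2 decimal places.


ratio = compressed/original = 43740/75586 = 0.578679
savings = 1 - ratio = 1 - 0.578679 = 0.421321
as a percentage: 0.421321 * 100 = 42.13%

Space savings = 1 - 43740/75586 = 42.13%


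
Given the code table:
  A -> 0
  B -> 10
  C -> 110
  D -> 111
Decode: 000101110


Decoding:
0 -> A
0 -> A
0 -> A
10 -> B
111 -> D
0 -> A


Result: AAABDA


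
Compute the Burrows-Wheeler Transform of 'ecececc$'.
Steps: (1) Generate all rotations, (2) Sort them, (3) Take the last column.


Rotations (sorted):
  0: $ecececc -> last char: c
  1: c$ececec -> last char: c
  2: cc$ecece -> last char: e
  3: cecc$ece -> last char: e
  4: cececc$e -> last char: e
  5: ecc$ecec -> last char: c
  6: ececc$ec -> last char: c
  7: ecececc$ -> last char: $


BWT = cceeecc$


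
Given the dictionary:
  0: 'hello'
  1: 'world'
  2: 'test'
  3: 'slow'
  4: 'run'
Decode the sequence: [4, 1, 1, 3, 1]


Look up each index in the dictionary:
  4 -> 'run'
  1 -> 'world'
  1 -> 'world'
  3 -> 'slow'
  1 -> 'world'

Decoded: "run world world slow world"


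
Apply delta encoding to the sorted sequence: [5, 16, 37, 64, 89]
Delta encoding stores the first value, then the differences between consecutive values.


First value: 5
Deltas:
  16 - 5 = 11
  37 - 16 = 21
  64 - 37 = 27
  89 - 64 = 25


Delta encoded: [5, 11, 21, 27, 25]


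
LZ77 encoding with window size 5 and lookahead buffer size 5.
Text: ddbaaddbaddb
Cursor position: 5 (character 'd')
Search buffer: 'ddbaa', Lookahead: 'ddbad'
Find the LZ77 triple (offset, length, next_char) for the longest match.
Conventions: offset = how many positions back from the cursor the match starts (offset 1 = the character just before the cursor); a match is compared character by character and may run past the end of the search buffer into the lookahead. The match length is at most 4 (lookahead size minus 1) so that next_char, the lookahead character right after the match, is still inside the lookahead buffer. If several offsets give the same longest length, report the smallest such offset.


Try each offset into the search buffer:
  offset=1 (pos 4, char 'a'): match length 0
  offset=2 (pos 3, char 'a'): match length 0
  offset=3 (pos 2, char 'b'): match length 0
  offset=4 (pos 1, char 'd'): match length 1
  offset=5 (pos 0, char 'd'): match length 4
Longest match has length 4 at offset 5.
next_char = character at position 5 + 4 = 9 -> 'd'

Best match: offset=5, length=4 (matching 'ddba' starting at position 0)
LZ77 triple: (5, 4, 'd')


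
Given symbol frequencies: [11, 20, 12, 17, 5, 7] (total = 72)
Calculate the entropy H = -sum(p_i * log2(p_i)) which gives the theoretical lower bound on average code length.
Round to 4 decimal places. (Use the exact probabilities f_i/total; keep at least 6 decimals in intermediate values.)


Per-symbol terms -p_i * log2(p_i) with p_i = f_i/72:
  p = 11/72 = 0.152778: log2(p) = -2.710493, -p*log2(p) = 0.414103
  p = 20/72 = 0.277778: log2(p) = -1.847997, -p*log2(p) = 0.513332
  p = 12/72 = 0.166667: log2(p) = -2.584963, -p*log2(p) = 0.430827
  p = 17/72 = 0.236111: log2(p) = -2.082462, -p*log2(p) = 0.491692
  p = 5/72 = 0.069444: log2(p) = -3.847997, -p*log2(p) = 0.267222
  p = 7/72 = 0.097222: log2(p) = -3.362570, -p*log2(p) = 0.326917
H = 0.414103 + 0.513332 + 0.430827 + 0.491692 + 0.267222 + 0.326917 = 2.444093

H = 2.4441 bits/symbol


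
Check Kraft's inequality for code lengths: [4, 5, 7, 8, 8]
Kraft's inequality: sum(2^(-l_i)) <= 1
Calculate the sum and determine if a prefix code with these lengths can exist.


Sum = 2^(-4) + 2^(-5) + 2^(-7) + 2^(-8) + 2^(-8)
    = 0.0625 + 0.03125 + 0.0078125 + 0.00390625 + 0.00390625
    = 28/256 = 0.109375
Since 0.109375 <= 1, Kraft's inequality IS satisfied.
A prefix code with these lengths CAN exist.

Kraft sum = 0.109375. Satisfied.


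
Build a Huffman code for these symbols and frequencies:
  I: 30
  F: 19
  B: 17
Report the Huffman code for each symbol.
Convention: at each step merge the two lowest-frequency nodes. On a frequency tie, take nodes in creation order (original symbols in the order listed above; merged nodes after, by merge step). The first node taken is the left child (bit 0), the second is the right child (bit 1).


Huffman tree construction:
Step 1: Merge B(17) + F(19) = 36
Step 2: Merge I(30) + (B+F)(36) = 66
Read each symbol's code off the tree from the root (left child = 0, right child = 1).

Codes:
  I: 0 (length 1)
  F: 11 (length 2)
  B: 10 (length 2)
Average code length: 102/66 = 1.5455 bits/symbol


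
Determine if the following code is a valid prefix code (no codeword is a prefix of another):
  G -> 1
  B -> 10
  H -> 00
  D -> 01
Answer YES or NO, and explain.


Checking each pair (does one codeword prefix another?):
  G='1' vs B='10': prefix -- VIOLATION

NO -- this is NOT a valid prefix code. G (1) is a prefix of B (10).


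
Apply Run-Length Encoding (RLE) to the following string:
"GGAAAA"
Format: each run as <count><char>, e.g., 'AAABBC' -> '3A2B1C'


Scanning runs left to right:
  i=0: run of 'G' x 2 -> '2G'
  i=2: run of 'A' x 4 -> '4A'

RLE = 2G4A


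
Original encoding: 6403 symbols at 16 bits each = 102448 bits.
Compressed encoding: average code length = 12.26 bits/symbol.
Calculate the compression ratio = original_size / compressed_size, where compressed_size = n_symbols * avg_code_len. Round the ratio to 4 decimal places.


original_size = n_symbols * orig_bits = 6403 * 16 = 102448 bits
compressed_size = n_symbols * avg_code_len = 6403 * 12.26 = 78500.78 bits
ratio = original_size / compressed_size = 102448 / 78500.78 = 1.3051

Compression ratio = 1.3051


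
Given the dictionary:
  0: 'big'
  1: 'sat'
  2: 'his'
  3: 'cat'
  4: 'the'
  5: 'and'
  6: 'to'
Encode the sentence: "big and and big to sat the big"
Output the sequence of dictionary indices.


Look up each word in the dictionary:
  'big' -> 0
  'and' -> 5
  'and' -> 5
  'big' -> 0
  'to' -> 6
  'sat' -> 1
  'the' -> 4
  'big' -> 0

Encoded: [0, 5, 5, 0, 6, 1, 4, 0]


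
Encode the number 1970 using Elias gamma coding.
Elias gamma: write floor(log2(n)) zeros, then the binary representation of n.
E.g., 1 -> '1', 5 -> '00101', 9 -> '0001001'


num_bits = floor(log2(1970)) + 1 = 11
leading_zeros = num_bits - 1 = 10
binary(1970) = 11110110010

Elias gamma(1970) = '0000000000' + '11110110010' = 000000000011110110010 (21 bits)


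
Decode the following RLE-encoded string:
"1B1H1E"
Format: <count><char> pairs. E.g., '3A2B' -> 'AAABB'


Expanding each <count><char> pair:
  1B -> 'B'
  1H -> 'H'
  1E -> 'E'

Decoded = BHE


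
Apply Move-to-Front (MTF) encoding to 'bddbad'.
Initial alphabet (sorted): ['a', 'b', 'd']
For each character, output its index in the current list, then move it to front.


MTF encoding:
'b': index 1 in ['a', 'b', 'd'] -> ['b', 'a', 'd']
'd': index 2 in ['b', 'a', 'd'] -> ['d', 'b', 'a']
'd': index 0 in ['d', 'b', 'a'] -> ['d', 'b', 'a']
'b': index 1 in ['d', 'b', 'a'] -> ['b', 'd', 'a']
'a': index 2 in ['b', 'd', 'a'] -> ['a', 'b', 'd']
'd': index 2 in ['a', 'b', 'd'] -> ['d', 'a', 'b']


Output: [1, 2, 0, 1, 2, 2]


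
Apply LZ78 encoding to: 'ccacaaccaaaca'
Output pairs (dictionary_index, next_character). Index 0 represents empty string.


LZ78 encoding steps:
Dictionary: {0: ''}
Step 1: w='' (idx 0), next='c' -> output (0, 'c'), add 'c' as idx 1
Step 2: w='c' (idx 1), next='a' -> output (1, 'a'), add 'ca' as idx 2
Step 3: w='ca' (idx 2), next='a' -> output (2, 'a'), add 'caa' as idx 3
Step 4: w='c' (idx 1), next='c' -> output (1, 'c'), add 'cc' as idx 4
Step 5: w='' (idx 0), next='a' -> output (0, 'a'), add 'a' as idx 5
Step 6: w='a' (idx 5), next='a' -> output (5, 'a'), add 'aa' as idx 6
Step 7: w='ca' (idx 2), end of input -> output (2, '')


Encoded: [(0, 'c'), (1, 'a'), (2, 'a'), (1, 'c'), (0, 'a'), (5, 'a'), (2, '')]


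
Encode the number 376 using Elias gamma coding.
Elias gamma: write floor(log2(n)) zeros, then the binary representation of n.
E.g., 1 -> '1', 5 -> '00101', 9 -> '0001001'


num_bits = floor(log2(376)) + 1 = 9
leading_zeros = num_bits - 1 = 8
binary(376) = 101111000

Elias gamma(376) = '00000000' + '101111000' = 00000000101111000 (17 bits)


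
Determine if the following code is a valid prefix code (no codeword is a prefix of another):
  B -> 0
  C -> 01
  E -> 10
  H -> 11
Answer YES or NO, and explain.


Checking each pair (does one codeword prefix another?):
  B='0' vs C='01': prefix -- VIOLATION

NO -- this is NOT a valid prefix code. B (0) is a prefix of C (01).


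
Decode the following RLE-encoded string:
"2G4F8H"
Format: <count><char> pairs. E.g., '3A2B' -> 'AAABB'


Expanding each <count><char> pair:
  2G -> 'GG'
  4F -> 'FFFF'
  8H -> 'HHHHHHHH'

Decoded = GGFFFFHHHHHHHH


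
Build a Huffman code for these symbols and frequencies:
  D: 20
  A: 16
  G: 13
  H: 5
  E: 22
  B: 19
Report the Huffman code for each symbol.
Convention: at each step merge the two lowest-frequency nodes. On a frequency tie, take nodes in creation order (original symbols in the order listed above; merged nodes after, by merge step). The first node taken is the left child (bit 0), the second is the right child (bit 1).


Huffman tree construction:
Step 1: Merge H(5) + G(13) = 18
Step 2: Merge A(16) + (H+G)(18) = 34
Step 3: Merge B(19) + D(20) = 39
Step 4: Merge E(22) + (A+(H+G))(34) = 56
Step 5: Merge (B+D)(39) + (E+(A+(H+G)))(56) = 95
Read each symbol's code off the tree from the root (left child = 0, right child = 1).

Codes:
  D: 01 (length 2)
  A: 110 (length 3)
  G: 1111 (length 4)
  H: 1110 (length 4)
  E: 10 (length 2)
  B: 00 (length 2)
Average code length: 242/95 = 2.5474 bits/symbol


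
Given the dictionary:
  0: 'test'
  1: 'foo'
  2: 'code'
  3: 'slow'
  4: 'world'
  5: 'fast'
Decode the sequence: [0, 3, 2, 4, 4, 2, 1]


Look up each index in the dictionary:
  0 -> 'test'
  3 -> 'slow'
  2 -> 'code'
  4 -> 'world'
  4 -> 'world'
  2 -> 'code'
  1 -> 'foo'

Decoded: "test slow code world world code foo"


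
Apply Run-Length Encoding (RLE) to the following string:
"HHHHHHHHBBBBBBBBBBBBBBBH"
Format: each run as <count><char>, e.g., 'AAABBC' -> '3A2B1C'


Scanning runs left to right:
  i=0: run of 'H' x 8 -> '8H'
  i=8: run of 'B' x 15 -> '15B'
  i=23: run of 'H' x 1 -> '1H'

RLE = 8H15B1H


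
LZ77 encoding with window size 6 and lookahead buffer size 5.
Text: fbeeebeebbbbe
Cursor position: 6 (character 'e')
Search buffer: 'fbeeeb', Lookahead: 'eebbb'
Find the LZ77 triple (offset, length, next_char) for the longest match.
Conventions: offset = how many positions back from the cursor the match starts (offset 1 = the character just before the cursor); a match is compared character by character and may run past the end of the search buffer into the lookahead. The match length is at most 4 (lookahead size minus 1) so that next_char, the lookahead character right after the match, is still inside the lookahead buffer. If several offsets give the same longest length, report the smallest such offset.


Try each offset into the search buffer:
  offset=1 (pos 5, char 'b'): match length 0
  offset=2 (pos 4, char 'e'): match length 1
  offset=3 (pos 3, char 'e'): match length 3
  offset=4 (pos 2, char 'e'): match length 2
  offset=5 (pos 1, char 'b'): match length 0
  offset=6 (pos 0, char 'f'): match length 0
Longest match has length 3 at offset 3.
next_char = character at position 6 + 3 = 9 -> 'b'

Best match: offset=3, length=3 (matching 'eeb' starting at position 3)
LZ77 triple: (3, 3, 'b')


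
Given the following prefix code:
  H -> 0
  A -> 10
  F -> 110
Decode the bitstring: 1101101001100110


Decoding step by step:
Bits 110 -> F
Bits 110 -> F
Bits 10 -> A
Bits 0 -> H
Bits 110 -> F
Bits 0 -> H
Bits 110 -> F


Decoded message: FFAHFHF


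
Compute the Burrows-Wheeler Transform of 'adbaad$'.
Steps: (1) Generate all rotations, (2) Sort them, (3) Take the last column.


Rotations (sorted):
  0: $adbaad -> last char: d
  1: aad$adb -> last char: b
  2: ad$adba -> last char: a
  3: adbaad$ -> last char: $
  4: baad$ad -> last char: d
  5: d$adbaa -> last char: a
  6: dbaad$a -> last char: a


BWT = dba$daa


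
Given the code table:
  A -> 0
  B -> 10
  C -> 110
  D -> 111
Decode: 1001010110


Decoding:
10 -> B
0 -> A
10 -> B
10 -> B
110 -> C


Result: BABBC


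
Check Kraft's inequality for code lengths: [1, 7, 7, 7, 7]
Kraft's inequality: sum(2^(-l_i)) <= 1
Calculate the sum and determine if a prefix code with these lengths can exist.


Sum = 2^(-1) + 2^(-7) + 2^(-7) + 2^(-7) + 2^(-7)
    = 0.5 + 0.0078125 + 0.0078125 + 0.0078125 + 0.0078125
    = 68/128 = 0.53125
Since 0.53125 <= 1, Kraft's inequality IS satisfied.
A prefix code with these lengths CAN exist.

Kraft sum = 0.53125. Satisfied.


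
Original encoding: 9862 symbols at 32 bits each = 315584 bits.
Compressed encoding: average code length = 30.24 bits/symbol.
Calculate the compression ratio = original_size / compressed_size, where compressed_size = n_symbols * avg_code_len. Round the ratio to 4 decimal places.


original_size = n_symbols * orig_bits = 9862 * 32 = 315584 bits
compressed_size = n_symbols * avg_code_len = 9862 * 30.24 = 298226.88 bits
ratio = original_size / compressed_size = 315584 / 298226.88 = 1.0582

Compression ratio = 1.0582


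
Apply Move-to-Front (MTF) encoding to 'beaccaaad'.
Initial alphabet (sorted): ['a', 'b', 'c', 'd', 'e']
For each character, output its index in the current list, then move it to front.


MTF encoding:
'b': index 1 in ['a', 'b', 'c', 'd', 'e'] -> ['b', 'a', 'c', 'd', 'e']
'e': index 4 in ['b', 'a', 'c', 'd', 'e'] -> ['e', 'b', 'a', 'c', 'd']
'a': index 2 in ['e', 'b', 'a', 'c', 'd'] -> ['a', 'e', 'b', 'c', 'd']
'c': index 3 in ['a', 'e', 'b', 'c', 'd'] -> ['c', 'a', 'e', 'b', 'd']
'c': index 0 in ['c', 'a', 'e', 'b', 'd'] -> ['c', 'a', 'e', 'b', 'd']
'a': index 1 in ['c', 'a', 'e', 'b', 'd'] -> ['a', 'c', 'e', 'b', 'd']
'a': index 0 in ['a', 'c', 'e', 'b', 'd'] -> ['a', 'c', 'e', 'b', 'd']
'a': index 0 in ['a', 'c', 'e', 'b', 'd'] -> ['a', 'c', 'e', 'b', 'd']
'd': index 4 in ['a', 'c', 'e', 'b', 'd'] -> ['d', 'a', 'c', 'e', 'b']


Output: [1, 4, 2, 3, 0, 1, 0, 0, 4]


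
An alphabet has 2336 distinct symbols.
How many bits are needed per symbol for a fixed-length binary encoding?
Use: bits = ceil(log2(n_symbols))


log2(2336) = 11.1898
Bracket: 2^11 = 2048 < 2336 <= 2^12 = 4096
So ceil(log2(2336)) = 12

bits = ceil(log2(2336)) = ceil(11.1898) = 12 bits


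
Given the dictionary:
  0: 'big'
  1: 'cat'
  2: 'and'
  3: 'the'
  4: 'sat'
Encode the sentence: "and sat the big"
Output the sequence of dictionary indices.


Look up each word in the dictionary:
  'and' -> 2
  'sat' -> 4
  'the' -> 3
  'big' -> 0

Encoded: [2, 4, 3, 0]


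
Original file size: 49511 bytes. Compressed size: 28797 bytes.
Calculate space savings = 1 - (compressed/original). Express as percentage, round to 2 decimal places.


ratio = compressed/original = 28797/49511 = 0.581628
savings = 1 - ratio = 1 - 0.581628 = 0.418372
as a percentage: 0.418372 * 100 = 41.84%

Space savings = 1 - 28797/49511 = 41.84%


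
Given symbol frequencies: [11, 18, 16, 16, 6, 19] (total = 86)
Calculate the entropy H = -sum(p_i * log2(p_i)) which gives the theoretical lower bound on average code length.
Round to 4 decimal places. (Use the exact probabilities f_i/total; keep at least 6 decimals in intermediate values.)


Per-symbol terms -p_i * log2(p_i) with p_i = f_i/86:
  p = 11/86 = 0.127907: log2(p) = -2.966833, -p*log2(p) = 0.379479
  p = 18/86 = 0.209302: log2(p) = -2.256340, -p*log2(p) = 0.472257
  p = 16/86 = 0.186047: log2(p) = -2.426265, -p*log2(p) = 0.451398
  p = 16/86 = 0.186047: log2(p) = -2.426265, -p*log2(p) = 0.451398
  p = 6/86 = 0.069767: log2(p) = -3.841302, -p*log2(p) = 0.267998
  p = 19/86 = 0.220930: log2(p) = -2.178337, -p*log2(p) = 0.481261
H = 0.379479 + 0.472257 + 0.451398 + 0.451398 + 0.267998 + 0.481261 = 2.503791

H = 2.5038 bits/symbol


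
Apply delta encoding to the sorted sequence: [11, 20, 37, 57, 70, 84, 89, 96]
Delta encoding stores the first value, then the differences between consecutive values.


First value: 11
Deltas:
  20 - 11 = 9
  37 - 20 = 17
  57 - 37 = 20
  70 - 57 = 13
  84 - 70 = 14
  89 - 84 = 5
  96 - 89 = 7


Delta encoded: [11, 9, 17, 20, 13, 14, 5, 7]


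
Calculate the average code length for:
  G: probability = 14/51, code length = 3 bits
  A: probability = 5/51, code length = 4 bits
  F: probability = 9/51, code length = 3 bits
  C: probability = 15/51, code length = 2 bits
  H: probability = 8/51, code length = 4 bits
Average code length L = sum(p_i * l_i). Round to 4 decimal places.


Weighted contributions p_i * l_i:
  G: (14/51) * 3 = 42/51
  A: (5/51) * 4 = 20/51
  F: (9/51) * 3 = 27/51
  C: (15/51) * 2 = 30/51
  H: (8/51) * 4 = 32/51
Sum = (42 + 20 + 27 + 30 + 32)/51 = 151/51

L = 151/51 = 2.9608 bits/symbol


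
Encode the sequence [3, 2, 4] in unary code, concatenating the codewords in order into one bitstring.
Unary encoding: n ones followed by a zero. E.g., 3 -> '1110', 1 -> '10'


Encode each number as n ones followed by a terminating 0:
  3 -> 1110 (4 bits)
  2 -> 110 (3 bits)
  4 -> 11110 (5 bits)
Total length = 4 + 3 + 5 = 12 bits.

Unary([3, 2, 4]) = 111011011110 (12 bits)


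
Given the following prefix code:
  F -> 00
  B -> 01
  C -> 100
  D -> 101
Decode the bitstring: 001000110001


Decoding step by step:
Bits 00 -> F
Bits 100 -> C
Bits 01 -> B
Bits 100 -> C
Bits 01 -> B


Decoded message: FCBCB


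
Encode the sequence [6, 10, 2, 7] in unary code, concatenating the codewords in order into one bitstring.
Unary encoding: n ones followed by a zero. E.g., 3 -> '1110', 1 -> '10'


Encode each number as n ones followed by a terminating 0:
  6 -> 1111110 (7 bits)
  10 -> 11111111110 (11 bits)
  2 -> 110 (3 bits)
  7 -> 11111110 (8 bits)
Total length = 7 + 11 + 3 + 8 = 29 bits.

Unary([6, 10, 2, 7]) = 11111101111111111011011111110 (29 bits)


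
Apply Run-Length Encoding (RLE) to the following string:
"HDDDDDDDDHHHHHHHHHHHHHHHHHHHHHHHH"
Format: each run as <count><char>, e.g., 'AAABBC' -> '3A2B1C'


Scanning runs left to right:
  i=0: run of 'H' x 1 -> '1H'
  i=1: run of 'D' x 8 -> '8D'
  i=9: run of 'H' x 24 -> '24H'

RLE = 1H8D24H


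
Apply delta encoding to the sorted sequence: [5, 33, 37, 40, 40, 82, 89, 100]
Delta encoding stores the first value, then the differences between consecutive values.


First value: 5
Deltas:
  33 - 5 = 28
  37 - 33 = 4
  40 - 37 = 3
  40 - 40 = 0
  82 - 40 = 42
  89 - 82 = 7
  100 - 89 = 11


Delta encoded: [5, 28, 4, 3, 0, 42, 7, 11]


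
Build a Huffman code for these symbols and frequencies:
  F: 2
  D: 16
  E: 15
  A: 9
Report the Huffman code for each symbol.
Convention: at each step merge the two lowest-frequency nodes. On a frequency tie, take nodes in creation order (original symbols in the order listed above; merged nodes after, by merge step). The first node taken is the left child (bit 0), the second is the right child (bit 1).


Huffman tree construction:
Step 1: Merge F(2) + A(9) = 11
Step 2: Merge (F+A)(11) + E(15) = 26
Step 3: Merge D(16) + ((F+A)+E)(26) = 42
Read each symbol's code off the tree from the root (left child = 0, right child = 1).

Codes:
  F: 100 (length 3)
  D: 0 (length 1)
  E: 11 (length 2)
  A: 101 (length 3)
Average code length: 79/42 = 1.8810 bits/symbol


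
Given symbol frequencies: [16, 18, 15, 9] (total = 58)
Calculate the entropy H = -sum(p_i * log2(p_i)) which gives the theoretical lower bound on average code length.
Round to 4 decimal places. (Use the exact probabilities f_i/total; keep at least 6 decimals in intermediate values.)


Per-symbol terms -p_i * log2(p_i) with p_i = f_i/58:
  p = 16/58 = 0.275862: log2(p) = -1.857981, -p*log2(p) = 0.512546
  p = 18/58 = 0.310345: log2(p) = -1.688056, -p*log2(p) = 0.523879
  p = 15/58 = 0.258621: log2(p) = -1.951090, -p*log2(p) = 0.504592
  p = 9/58 = 0.155172: log2(p) = -2.688056, -p*log2(p) = 0.417112
H = 0.512546 + 0.523879 + 0.504592 + 0.417112 = 1.958129

H = 1.9581 bits/symbol


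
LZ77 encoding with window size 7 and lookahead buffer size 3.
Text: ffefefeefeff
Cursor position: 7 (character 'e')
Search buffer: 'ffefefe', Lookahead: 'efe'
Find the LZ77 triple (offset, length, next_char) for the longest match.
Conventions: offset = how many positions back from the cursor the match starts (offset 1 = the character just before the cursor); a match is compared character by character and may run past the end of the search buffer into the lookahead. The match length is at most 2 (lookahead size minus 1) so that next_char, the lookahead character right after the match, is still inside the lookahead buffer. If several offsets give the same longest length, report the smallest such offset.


Try each offset into the search buffer:
  offset=1 (pos 6, char 'e'): match length 1
  offset=2 (pos 5, char 'f'): match length 0
  offset=3 (pos 4, char 'e'): match length 2
  offset=4 (pos 3, char 'f'): match length 0
  offset=5 (pos 2, char 'e'): match length 2
  offset=6 (pos 1, char 'f'): match length 0
  offset=7 (pos 0, char 'f'): match length 0
Longest match has length 2, found at offsets 3, 5; take the smallest, offset 3.
next_char = character at position 7 + 2 = 9 -> 'e'

Best match: offset=3, length=2 (matching 'ef' starting at position 4)
LZ77 triple: (3, 2, 'e')


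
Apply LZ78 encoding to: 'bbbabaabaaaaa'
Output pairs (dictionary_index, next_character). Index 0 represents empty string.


LZ78 encoding steps:
Dictionary: {0: ''}
Step 1: w='' (idx 0), next='b' -> output (0, 'b'), add 'b' as idx 1
Step 2: w='b' (idx 1), next='b' -> output (1, 'b'), add 'bb' as idx 2
Step 3: w='' (idx 0), next='a' -> output (0, 'a'), add 'a' as idx 3
Step 4: w='b' (idx 1), next='a' -> output (1, 'a'), add 'ba' as idx 4
Step 5: w='a' (idx 3), next='b' -> output (3, 'b'), add 'ab' as idx 5
Step 6: w='a' (idx 3), next='a' -> output (3, 'a'), add 'aa' as idx 6
Step 7: w='aa' (idx 6), next='a' -> output (6, 'a'), add 'aaa' as idx 7


Encoded: [(0, 'b'), (1, 'b'), (0, 'a'), (1, 'a'), (3, 'b'), (3, 'a'), (6, 'a')]


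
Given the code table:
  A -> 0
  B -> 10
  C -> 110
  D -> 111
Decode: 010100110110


Decoding:
0 -> A
10 -> B
10 -> B
0 -> A
110 -> C
110 -> C


Result: ABBACC


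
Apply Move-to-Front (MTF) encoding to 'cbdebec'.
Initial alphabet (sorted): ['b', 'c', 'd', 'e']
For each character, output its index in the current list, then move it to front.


MTF encoding:
'c': index 1 in ['b', 'c', 'd', 'e'] -> ['c', 'b', 'd', 'e']
'b': index 1 in ['c', 'b', 'd', 'e'] -> ['b', 'c', 'd', 'e']
'd': index 2 in ['b', 'c', 'd', 'e'] -> ['d', 'b', 'c', 'e']
'e': index 3 in ['d', 'b', 'c', 'e'] -> ['e', 'd', 'b', 'c']
'b': index 2 in ['e', 'd', 'b', 'c'] -> ['b', 'e', 'd', 'c']
'e': index 1 in ['b', 'e', 'd', 'c'] -> ['e', 'b', 'd', 'c']
'c': index 3 in ['e', 'b', 'd', 'c'] -> ['c', 'e', 'b', 'd']


Output: [1, 1, 2, 3, 2, 1, 3]


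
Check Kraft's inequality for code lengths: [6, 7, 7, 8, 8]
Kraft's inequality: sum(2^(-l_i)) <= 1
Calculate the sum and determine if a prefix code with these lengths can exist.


Sum = 2^(-6) + 2^(-7) + 2^(-7) + 2^(-8) + 2^(-8)
    = 0.015625 + 0.0078125 + 0.0078125 + 0.00390625 + 0.00390625
    = 10/256 = 0.0390625
Since 0.0390625 <= 1, Kraft's inequality IS satisfied.
A prefix code with these lengths CAN exist.

Kraft sum = 0.0390625. Satisfied.


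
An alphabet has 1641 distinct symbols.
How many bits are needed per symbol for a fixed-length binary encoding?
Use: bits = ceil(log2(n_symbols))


log2(1641) = 10.6804
Bracket: 2^10 = 1024 < 1641 <= 2^11 = 2048
So ceil(log2(1641)) = 11

bits = ceil(log2(1641)) = ceil(10.6804) = 11 bits


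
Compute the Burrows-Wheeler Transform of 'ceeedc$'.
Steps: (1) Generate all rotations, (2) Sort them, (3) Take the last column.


Rotations (sorted):
  0: $ceeedc -> last char: c
  1: c$ceeed -> last char: d
  2: ceeedc$ -> last char: $
  3: dc$ceee -> last char: e
  4: edc$cee -> last char: e
  5: eedc$ce -> last char: e
  6: eeedc$c -> last char: c


BWT = cd$eeec


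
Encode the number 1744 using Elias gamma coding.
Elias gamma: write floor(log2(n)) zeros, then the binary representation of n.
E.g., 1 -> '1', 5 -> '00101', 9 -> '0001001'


num_bits = floor(log2(1744)) + 1 = 11
leading_zeros = num_bits - 1 = 10
binary(1744) = 11011010000

Elias gamma(1744) = '0000000000' + '11011010000' = 000000000011011010000 (21 bits)


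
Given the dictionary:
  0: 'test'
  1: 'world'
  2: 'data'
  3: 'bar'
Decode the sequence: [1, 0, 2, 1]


Look up each index in the dictionary:
  1 -> 'world'
  0 -> 'test'
  2 -> 'data'
  1 -> 'world'

Decoded: "world test data world"


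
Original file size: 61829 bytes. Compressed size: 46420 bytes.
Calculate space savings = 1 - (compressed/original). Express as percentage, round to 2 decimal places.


ratio = compressed/original = 46420/61829 = 0.75078
savings = 1 - ratio = 1 - 0.75078 = 0.24922
as a percentage: 0.24922 * 100 = 24.92%

Space savings = 1 - 46420/61829 = 24.92%


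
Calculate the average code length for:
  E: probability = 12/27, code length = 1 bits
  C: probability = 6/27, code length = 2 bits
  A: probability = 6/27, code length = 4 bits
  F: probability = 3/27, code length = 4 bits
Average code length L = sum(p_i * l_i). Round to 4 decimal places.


Weighted contributions p_i * l_i:
  E: (12/27) * 1 = 12/27
  C: (6/27) * 2 = 12/27
  A: (6/27) * 4 = 24/27
  F: (3/27) * 4 = 12/27
Sum = (12 + 12 + 24 + 12)/27 = 60/27

L = 60/27 = 2.2222 bits/symbol


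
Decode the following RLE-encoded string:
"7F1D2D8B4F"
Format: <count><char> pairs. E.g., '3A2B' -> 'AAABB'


Expanding each <count><char> pair:
  7F -> 'FFFFFFF'
  1D -> 'D'
  2D -> 'DD'
  8B -> 'BBBBBBBB'
  4F -> 'FFFF'

Decoded = FFFFFFFDDDBBBBBBBBFFFF


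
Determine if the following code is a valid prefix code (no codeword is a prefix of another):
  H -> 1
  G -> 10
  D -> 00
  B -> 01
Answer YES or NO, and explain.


Checking each pair (does one codeword prefix another?):
  H='1' vs G='10': prefix -- VIOLATION

NO -- this is NOT a valid prefix code. H (1) is a prefix of G (10).


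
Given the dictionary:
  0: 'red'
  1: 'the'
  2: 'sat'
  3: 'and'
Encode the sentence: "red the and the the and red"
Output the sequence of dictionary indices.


Look up each word in the dictionary:
  'red' -> 0
  'the' -> 1
  'and' -> 3
  'the' -> 1
  'the' -> 1
  'and' -> 3
  'red' -> 0

Encoded: [0, 1, 3, 1, 1, 3, 0]


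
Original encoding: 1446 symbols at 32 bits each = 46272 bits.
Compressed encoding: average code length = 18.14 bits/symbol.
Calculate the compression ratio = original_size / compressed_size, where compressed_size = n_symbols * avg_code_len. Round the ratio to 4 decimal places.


original_size = n_symbols * orig_bits = 1446 * 32 = 46272 bits
compressed_size = n_symbols * avg_code_len = 1446 * 18.14 = 26230.44 bits
ratio = original_size / compressed_size = 46272 / 26230.44 = 1.7641

Compression ratio = 1.7641


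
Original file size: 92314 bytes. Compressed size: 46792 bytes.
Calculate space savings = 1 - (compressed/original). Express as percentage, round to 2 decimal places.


ratio = compressed/original = 46792/92314 = 0.506879
savings = 1 - ratio = 1 - 0.506879 = 0.493121
as a percentage: 0.493121 * 100 = 49.31%

Space savings = 1 - 46792/92314 = 49.31%


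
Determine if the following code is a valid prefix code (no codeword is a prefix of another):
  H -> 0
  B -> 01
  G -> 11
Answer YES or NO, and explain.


Checking each pair (does one codeword prefix another?):
  H='0' vs B='01': prefix -- VIOLATION

NO -- this is NOT a valid prefix code. H (0) is a prefix of B (01).


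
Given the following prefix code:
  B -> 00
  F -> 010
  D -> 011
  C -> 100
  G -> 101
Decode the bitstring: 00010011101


Decoding step by step:
Bits 00 -> B
Bits 010 -> F
Bits 011 -> D
Bits 101 -> G


Decoded message: BFDG


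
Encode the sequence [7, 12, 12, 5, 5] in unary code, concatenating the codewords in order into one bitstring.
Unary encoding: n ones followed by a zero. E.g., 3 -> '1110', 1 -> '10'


Encode each number as n ones followed by a terminating 0:
  7 -> 11111110 (8 bits)
  12 -> 1111111111110 (13 bits)
  12 -> 1111111111110 (13 bits)
  5 -> 111110 (6 bits)
  5 -> 111110 (6 bits)
Total length = 8 + 13 + 13 + 6 + 6 = 46 bits.

Unary([7, 12, 12, 5, 5]) = 1111111011111111111101111111111110111110111110 (46 bits)


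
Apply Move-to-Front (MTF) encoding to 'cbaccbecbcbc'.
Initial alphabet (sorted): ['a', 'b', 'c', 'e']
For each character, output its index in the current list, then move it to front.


MTF encoding:
'c': index 2 in ['a', 'b', 'c', 'e'] -> ['c', 'a', 'b', 'e']
'b': index 2 in ['c', 'a', 'b', 'e'] -> ['b', 'c', 'a', 'e']
'a': index 2 in ['b', 'c', 'a', 'e'] -> ['a', 'b', 'c', 'e']
'c': index 2 in ['a', 'b', 'c', 'e'] -> ['c', 'a', 'b', 'e']
'c': index 0 in ['c', 'a', 'b', 'e'] -> ['c', 'a', 'b', 'e']
'b': index 2 in ['c', 'a', 'b', 'e'] -> ['b', 'c', 'a', 'e']
'e': index 3 in ['b', 'c', 'a', 'e'] -> ['e', 'b', 'c', 'a']
'c': index 2 in ['e', 'b', 'c', 'a'] -> ['c', 'e', 'b', 'a']
'b': index 2 in ['c', 'e', 'b', 'a'] -> ['b', 'c', 'e', 'a']
'c': index 1 in ['b', 'c', 'e', 'a'] -> ['c', 'b', 'e', 'a']
'b': index 1 in ['c', 'b', 'e', 'a'] -> ['b', 'c', 'e', 'a']
'c': index 1 in ['b', 'c', 'e', 'a'] -> ['c', 'b', 'e', 'a']


Output: [2, 2, 2, 2, 0, 2, 3, 2, 2, 1, 1, 1]
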